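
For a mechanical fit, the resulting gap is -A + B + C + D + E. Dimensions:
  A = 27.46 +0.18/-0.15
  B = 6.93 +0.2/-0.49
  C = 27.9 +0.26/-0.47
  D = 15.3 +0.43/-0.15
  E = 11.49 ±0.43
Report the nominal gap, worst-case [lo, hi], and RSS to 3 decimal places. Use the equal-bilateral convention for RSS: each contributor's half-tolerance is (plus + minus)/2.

Stack each dimension's contribution:
  -A: nom -27.460 → Σnom=-27.460; wc +0.150/-0.180 → slack +0.150/-0.180; half-tol=0.165, Σhalf²=0.027225
  +B: nom +6.930 → Σnom=-20.530; wc +0.200/-0.490 → slack +0.350/-0.670; half-tol=0.345, Σhalf²=0.146250
  +C: nom +27.900 → Σnom=7.370; wc +0.260/-0.470 → slack +0.610/-1.140; half-tol=0.365, Σhalf²=0.279475
  +D: nom +15.300 → Σnom=22.670; wc +0.430/-0.150 → slack +1.040/-1.290; half-tol=0.290, Σhalf²=0.363575
  +E: nom +11.490 → Σnom=34.160; wc +0.430/-0.430 → slack +1.470/-1.720; half-tol=0.430, Σhalf²=0.548475
Nominal = 34.160. Worst-case = [34.160 - 1.720, 34.160 + 1.470] = [32.440, 35.630]. RSS = √0.548475 = 0.741.

nominal=34.160 wc=[32.440,35.630] rss=0.741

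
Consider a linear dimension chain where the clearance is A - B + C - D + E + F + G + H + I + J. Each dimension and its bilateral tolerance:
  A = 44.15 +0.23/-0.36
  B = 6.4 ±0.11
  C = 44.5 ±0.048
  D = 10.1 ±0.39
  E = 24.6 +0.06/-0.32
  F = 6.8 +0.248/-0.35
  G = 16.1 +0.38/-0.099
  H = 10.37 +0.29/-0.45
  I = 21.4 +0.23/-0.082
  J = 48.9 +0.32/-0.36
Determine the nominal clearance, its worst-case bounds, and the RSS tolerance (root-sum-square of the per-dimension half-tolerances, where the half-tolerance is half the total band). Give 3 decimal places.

Stack each dimension's contribution:
  +A: nom +44.150 → Σnom=44.150; wc +0.230/-0.360 → slack +0.230/-0.360; half-tol=0.295, Σhalf²=0.087025
  -B: nom -6.400 → Σnom=37.750; wc +0.110/-0.110 → slack +0.340/-0.470; half-tol=0.110, Σhalf²=0.099125
  +C: nom +44.500 → Σnom=82.250; wc +0.048/-0.048 → slack +0.388/-0.518; half-tol=0.048, Σhalf²=0.101429
  -D: nom -10.100 → Σnom=72.150; wc +0.390/-0.390 → slack +0.778/-0.908; half-tol=0.390, Σhalf²=0.253529
  +E: nom +24.600 → Σnom=96.750; wc +0.060/-0.320 → slack +0.838/-1.228; half-tol=0.190, Σhalf²=0.289629
  +F: nom +6.800 → Σnom=103.550; wc +0.248/-0.350 → slack +1.086/-1.578; half-tol=0.299, Σhalf²=0.379030
  +G: nom +16.100 → Σnom=119.650; wc +0.380/-0.099 → slack +1.466/-1.677; half-tol=0.239, Σhalf²=0.436390
  +H: nom +10.370 → Σnom=130.020; wc +0.290/-0.450 → slack +1.756/-2.127; half-tol=0.370, Σhalf²=0.573290
  +I: nom +21.400 → Σnom=151.420; wc +0.230/-0.082 → slack +1.986/-2.209; half-tol=0.156, Σhalf²=0.597626
  +J: nom +48.900 → Σnom=200.320; wc +0.320/-0.360 → slack +2.306/-2.569; half-tol=0.340, Σhalf²=0.713226
Nominal = 200.320. Worst-case = [200.320 - 2.569, 200.320 + 2.306] = [197.751, 202.626]. RSS = √0.713226 = 0.845.

nominal=200.320 wc=[197.751,202.626] rss=0.845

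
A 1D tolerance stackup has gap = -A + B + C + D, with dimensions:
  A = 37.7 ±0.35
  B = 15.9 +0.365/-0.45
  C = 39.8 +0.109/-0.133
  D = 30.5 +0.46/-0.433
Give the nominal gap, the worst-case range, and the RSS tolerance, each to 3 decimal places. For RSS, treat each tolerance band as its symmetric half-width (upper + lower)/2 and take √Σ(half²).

Stack each dimension's contribution:
  -A: nom -37.700 → Σnom=-37.700; wc +0.350/-0.350 → slack +0.350/-0.350; half-tol=0.350, Σhalf²=0.122500
  +B: nom +15.900 → Σnom=-21.800; wc +0.365/-0.450 → slack +0.715/-0.800; half-tol=0.407, Σhalf²=0.288556
  +C: nom +39.800 → Σnom=18.000; wc +0.109/-0.133 → slack +0.824/-0.933; half-tol=0.121, Σhalf²=0.303197
  +D: nom +30.500 → Σnom=48.500; wc +0.460/-0.433 → slack +1.284/-1.366; half-tol=0.447, Σhalf²=0.502560
Nominal = 48.500. Worst-case = [48.500 - 1.366, 48.500 + 1.284] = [47.134, 49.784]. RSS = √0.502560 = 0.709.

nominal=48.500 wc=[47.134,49.784] rss=0.709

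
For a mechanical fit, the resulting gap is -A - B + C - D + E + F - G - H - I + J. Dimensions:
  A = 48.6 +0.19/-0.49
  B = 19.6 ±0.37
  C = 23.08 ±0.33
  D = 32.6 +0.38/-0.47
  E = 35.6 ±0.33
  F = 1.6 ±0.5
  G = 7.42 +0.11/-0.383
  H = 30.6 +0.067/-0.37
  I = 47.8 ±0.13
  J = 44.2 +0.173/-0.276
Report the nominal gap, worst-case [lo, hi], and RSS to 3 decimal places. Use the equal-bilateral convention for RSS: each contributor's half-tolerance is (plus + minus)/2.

nominal=-82.140 wc=[-84.823,-78.594] rss=1.038

Stack each dimension's contribution:
  -A: nom -48.600 → Σnom=-48.600; wc +0.490/-0.190 → slack +0.490/-0.190; half-tol=0.340, Σhalf²=0.115600
  -B: nom -19.600 → Σnom=-68.200; wc +0.370/-0.370 → slack +0.860/-0.560; half-tol=0.370, Σhalf²=0.252500
  +C: nom +23.080 → Σnom=-45.120; wc +0.330/-0.330 → slack +1.190/-0.890; half-tol=0.330, Σhalf²=0.361400
  -D: nom -32.600 → Σnom=-77.720; wc +0.470/-0.380 → slack +1.660/-1.270; half-tol=0.425, Σhalf²=0.542025
  +E: nom +35.600 → Σnom=-42.120; wc +0.330/-0.330 → slack +1.990/-1.600; half-tol=0.330, Σhalf²=0.650925
  +F: nom +1.600 → Σnom=-40.520; wc +0.500/-0.500 → slack +2.490/-2.100; half-tol=0.500, Σhalf²=0.900925
  -G: nom -7.420 → Σnom=-47.940; wc +0.383/-0.110 → slack +2.873/-2.210; half-tol=0.246, Σhalf²=0.961687
  -H: nom -30.600 → Σnom=-78.540; wc +0.370/-0.067 → slack +3.243/-2.277; half-tol=0.218, Σhalf²=1.009429
  -I: nom -47.800 → Σnom=-126.340; wc +0.130/-0.130 → slack +3.373/-2.407; half-tol=0.130, Σhalf²=1.026329
  +J: nom +44.200 → Σnom=-82.140; wc +0.173/-0.276 → slack +3.546/-2.683; half-tol=0.225, Σhalf²=1.076730
Nominal = -82.140. Worst-case = [-82.140 - 2.683, -82.140 + 3.546] = [-84.823, -78.594]. RSS = √1.076730 = 1.038.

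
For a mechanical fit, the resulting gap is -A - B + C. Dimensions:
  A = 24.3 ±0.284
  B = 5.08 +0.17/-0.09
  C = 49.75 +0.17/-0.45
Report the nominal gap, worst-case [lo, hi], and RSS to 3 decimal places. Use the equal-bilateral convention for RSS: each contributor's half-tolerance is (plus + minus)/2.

nominal=20.370 wc=[19.466,20.914] rss=0.440

Stack each dimension's contribution:
  -A: nom -24.300 → Σnom=-24.300; wc +0.284/-0.284 → slack +0.284/-0.284; half-tol=0.284, Σhalf²=0.080656
  -B: nom -5.080 → Σnom=-29.380; wc +0.090/-0.170 → slack +0.374/-0.454; half-tol=0.130, Σhalf²=0.097556
  +C: nom +49.750 → Σnom=20.370; wc +0.170/-0.450 → slack +0.544/-0.904; half-tol=0.310, Σhalf²=0.193656
Nominal = 20.370. Worst-case = [20.370 - 0.904, 20.370 + 0.544] = [19.466, 20.914]. RSS = √0.193656 = 0.440.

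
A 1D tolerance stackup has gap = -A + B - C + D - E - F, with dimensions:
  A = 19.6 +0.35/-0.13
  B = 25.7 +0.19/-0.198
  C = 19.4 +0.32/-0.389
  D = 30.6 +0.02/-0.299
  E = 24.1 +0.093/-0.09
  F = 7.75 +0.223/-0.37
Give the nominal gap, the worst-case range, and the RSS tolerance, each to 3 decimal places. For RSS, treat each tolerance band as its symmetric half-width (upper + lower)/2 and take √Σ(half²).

nominal=-14.550 wc=[-16.033,-13.361] rss=0.585

Stack each dimension's contribution:
  -A: nom -19.600 → Σnom=-19.600; wc +0.130/-0.350 → slack +0.130/-0.350; half-tol=0.240, Σhalf²=0.057600
  +B: nom +25.700 → Σnom=6.100; wc +0.190/-0.198 → slack +0.320/-0.548; half-tol=0.194, Σhalf²=0.095236
  -C: nom -19.400 → Σnom=-13.300; wc +0.389/-0.320 → slack +0.709/-0.868; half-tol=0.355, Σhalf²=0.220906
  +D: nom +30.600 → Σnom=17.300; wc +0.020/-0.299 → slack +0.729/-1.167; half-tol=0.160, Σhalf²=0.246347
  -E: nom -24.100 → Σnom=-6.800; wc +0.090/-0.093 → slack +0.819/-1.260; half-tol=0.091, Σhalf²=0.254719
  -F: nom -7.750 → Σnom=-14.550; wc +0.370/-0.223 → slack +1.189/-1.483; half-tol=0.296, Σhalf²=0.342631
Nominal = -14.550. Worst-case = [-14.550 - 1.483, -14.550 + 1.189] = [-16.033, -13.361]. RSS = √0.342631 = 0.585.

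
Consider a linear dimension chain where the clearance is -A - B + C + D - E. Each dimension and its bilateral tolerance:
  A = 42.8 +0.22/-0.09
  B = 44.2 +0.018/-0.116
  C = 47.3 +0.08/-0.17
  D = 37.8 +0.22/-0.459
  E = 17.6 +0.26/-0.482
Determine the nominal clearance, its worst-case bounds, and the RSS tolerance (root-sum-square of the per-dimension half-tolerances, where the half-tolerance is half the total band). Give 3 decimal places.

Stack each dimension's contribution:
  -A: nom -42.800 → Σnom=-42.800; wc +0.090/-0.220 → slack +0.090/-0.220; half-tol=0.155, Σhalf²=0.024025
  -B: nom -44.200 → Σnom=-87.000; wc +0.116/-0.018 → slack +0.206/-0.238; half-tol=0.067, Σhalf²=0.028514
  +C: nom +47.300 → Σnom=-39.700; wc +0.080/-0.170 → slack +0.286/-0.408; half-tol=0.125, Σhalf²=0.044139
  +D: nom +37.800 → Σnom=-1.900; wc +0.220/-0.459 → slack +0.506/-0.867; half-tol=0.340, Σhalf²=0.159399
  -E: nom -17.600 → Σnom=-19.500; wc +0.482/-0.260 → slack +0.988/-1.127; half-tol=0.371, Σhalf²=0.297040
Nominal = -19.500. Worst-case = [-19.500 - 1.127, -19.500 + 0.988] = [-20.627, -18.512]. RSS = √0.297040 = 0.545.

nominal=-19.500 wc=[-20.627,-18.512] rss=0.545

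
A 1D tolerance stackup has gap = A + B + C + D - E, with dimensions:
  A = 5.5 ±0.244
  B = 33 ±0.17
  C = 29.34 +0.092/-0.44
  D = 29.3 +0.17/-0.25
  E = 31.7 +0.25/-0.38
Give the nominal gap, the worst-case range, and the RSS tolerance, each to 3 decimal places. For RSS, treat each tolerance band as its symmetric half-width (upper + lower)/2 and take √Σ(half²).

Stack each dimension's contribution:
  +A: nom +5.500 → Σnom=5.500; wc +0.244/-0.244 → slack +0.244/-0.244; half-tol=0.244, Σhalf²=0.059536
  +B: nom +33.000 → Σnom=38.500; wc +0.170/-0.170 → slack +0.414/-0.414; half-tol=0.170, Σhalf²=0.088436
  +C: nom +29.340 → Σnom=67.840; wc +0.092/-0.440 → slack +0.506/-0.854; half-tol=0.266, Σhalf²=0.159192
  +D: nom +29.300 → Σnom=97.140; wc +0.170/-0.250 → slack +0.676/-1.104; half-tol=0.210, Σhalf²=0.203292
  -E: nom -31.700 → Σnom=65.440; wc +0.380/-0.250 → slack +1.056/-1.354; half-tol=0.315, Σhalf²=0.302517
Nominal = 65.440. Worst-case = [65.440 - 1.354, 65.440 + 1.056] = [64.086, 66.496]. RSS = √0.302517 = 0.550.

nominal=65.440 wc=[64.086,66.496] rss=0.550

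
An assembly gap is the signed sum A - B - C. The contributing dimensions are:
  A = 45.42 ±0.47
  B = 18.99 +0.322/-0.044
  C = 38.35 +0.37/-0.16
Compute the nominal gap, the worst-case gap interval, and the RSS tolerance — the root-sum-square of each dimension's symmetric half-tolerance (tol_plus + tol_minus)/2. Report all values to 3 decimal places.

nominal=-11.920 wc=[-13.082,-11.246] rss=0.570

Stack each dimension's contribution:
  +A: nom +45.420 → Σnom=45.420; wc +0.470/-0.470 → slack +0.470/-0.470; half-tol=0.470, Σhalf²=0.220900
  -B: nom -18.990 → Σnom=26.430; wc +0.044/-0.322 → slack +0.514/-0.792; half-tol=0.183, Σhalf²=0.254389
  -C: nom -38.350 → Σnom=-11.920; wc +0.160/-0.370 → slack +0.674/-1.162; half-tol=0.265, Σhalf²=0.324614
Nominal = -11.920. Worst-case = [-11.920 - 1.162, -11.920 + 0.674] = [-13.082, -11.246]. RSS = √0.324614 = 0.570.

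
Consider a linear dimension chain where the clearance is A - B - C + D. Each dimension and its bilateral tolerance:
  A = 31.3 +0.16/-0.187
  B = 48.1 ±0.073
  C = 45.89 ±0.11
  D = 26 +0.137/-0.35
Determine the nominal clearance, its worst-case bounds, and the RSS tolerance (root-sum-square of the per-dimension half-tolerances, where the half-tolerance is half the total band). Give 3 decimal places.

nominal=-36.690 wc=[-37.410,-36.210] rss=0.327

Stack each dimension's contribution:
  +A: nom +31.300 → Σnom=31.300; wc +0.160/-0.187 → slack +0.160/-0.187; half-tol=0.173, Σhalf²=0.030102
  -B: nom -48.100 → Σnom=-16.800; wc +0.073/-0.073 → slack +0.233/-0.260; half-tol=0.073, Σhalf²=0.035431
  -C: nom -45.890 → Σnom=-62.690; wc +0.110/-0.110 → slack +0.343/-0.370; half-tol=0.110, Σhalf²=0.047531
  +D: nom +26.000 → Σnom=-36.690; wc +0.137/-0.350 → slack +0.480/-0.720; half-tol=0.243, Σhalf²=0.106823
Nominal = -36.690. Worst-case = [-36.690 - 0.720, -36.690 + 0.480] = [-37.410, -36.210]. RSS = √0.106823 = 0.327.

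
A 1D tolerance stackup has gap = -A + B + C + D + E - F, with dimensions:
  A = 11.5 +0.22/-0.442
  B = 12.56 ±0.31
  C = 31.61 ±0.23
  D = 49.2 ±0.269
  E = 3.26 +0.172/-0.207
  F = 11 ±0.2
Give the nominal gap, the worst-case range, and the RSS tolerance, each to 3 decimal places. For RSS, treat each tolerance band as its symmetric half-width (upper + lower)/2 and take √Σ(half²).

Stack each dimension's contribution:
  -A: nom -11.500 → Σnom=-11.500; wc +0.442/-0.220 → slack +0.442/-0.220; half-tol=0.331, Σhalf²=0.109561
  +B: nom +12.560 → Σnom=1.060; wc +0.310/-0.310 → slack +0.752/-0.530; half-tol=0.310, Σhalf²=0.205661
  +C: nom +31.610 → Σnom=32.670; wc +0.230/-0.230 → slack +0.982/-0.760; half-tol=0.230, Σhalf²=0.258561
  +D: nom +49.200 → Σnom=81.870; wc +0.269/-0.269 → slack +1.251/-1.029; half-tol=0.269, Σhalf²=0.330922
  +E: nom +3.260 → Σnom=85.130; wc +0.172/-0.207 → slack +1.423/-1.236; half-tol=0.190, Σhalf²=0.366832
  -F: nom -11.000 → Σnom=74.130; wc +0.200/-0.200 → slack +1.623/-1.436; half-tol=0.200, Σhalf²=0.406832
Nominal = 74.130. Worst-case = [74.130 - 1.436, 74.130 + 1.623] = [72.694, 75.753]. RSS = √0.406832 = 0.638.

nominal=74.130 wc=[72.694,75.753] rss=0.638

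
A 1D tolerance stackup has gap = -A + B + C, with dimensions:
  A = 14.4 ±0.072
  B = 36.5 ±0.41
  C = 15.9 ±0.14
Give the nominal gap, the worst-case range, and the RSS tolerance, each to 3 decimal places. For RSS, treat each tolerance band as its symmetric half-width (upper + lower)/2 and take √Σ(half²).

Stack each dimension's contribution:
  -A: nom -14.400 → Σnom=-14.400; wc +0.072/-0.072 → slack +0.072/-0.072; half-tol=0.072, Σhalf²=0.005184
  +B: nom +36.500 → Σnom=22.100; wc +0.410/-0.410 → slack +0.482/-0.482; half-tol=0.410, Σhalf²=0.173284
  +C: nom +15.900 → Σnom=38.000; wc +0.140/-0.140 → slack +0.622/-0.622; half-tol=0.140, Σhalf²=0.192884
Nominal = 38.000. Worst-case = [38.000 - 0.622, 38.000 + 0.622] = [37.378, 38.622]. RSS = √0.192884 = 0.439.

nominal=38.000 wc=[37.378,38.622] rss=0.439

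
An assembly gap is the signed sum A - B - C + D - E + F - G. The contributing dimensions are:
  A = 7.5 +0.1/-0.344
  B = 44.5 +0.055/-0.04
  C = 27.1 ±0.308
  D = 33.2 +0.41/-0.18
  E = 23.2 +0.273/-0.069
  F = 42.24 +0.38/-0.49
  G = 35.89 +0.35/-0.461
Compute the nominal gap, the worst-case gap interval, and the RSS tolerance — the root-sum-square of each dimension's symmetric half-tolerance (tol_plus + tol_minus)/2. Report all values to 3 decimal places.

nominal=-47.750 wc=[-49.750,-45.982] rss=0.785

Stack each dimension's contribution:
  +A: nom +7.500 → Σnom=7.500; wc +0.100/-0.344 → slack +0.100/-0.344; half-tol=0.222, Σhalf²=0.049284
  -B: nom -44.500 → Σnom=-37.000; wc +0.040/-0.055 → slack +0.140/-0.399; half-tol=0.048, Σhalf²=0.051540
  -C: nom -27.100 → Σnom=-64.100; wc +0.308/-0.308 → slack +0.448/-0.707; half-tol=0.308, Σhalf²=0.146404
  +D: nom +33.200 → Σnom=-30.900; wc +0.410/-0.180 → slack +0.858/-0.887; half-tol=0.295, Σhalf²=0.233429
  -E: nom -23.200 → Σnom=-54.100; wc +0.069/-0.273 → slack +0.927/-1.160; half-tol=0.171, Σhalf²=0.262670
  +F: nom +42.240 → Σnom=-11.860; wc +0.380/-0.490 → slack +1.307/-1.650; half-tol=0.435, Σhalf²=0.451895
  -G: nom -35.890 → Σnom=-47.750; wc +0.461/-0.350 → slack +1.768/-2.000; half-tol=0.405, Σhalf²=0.616325
Nominal = -47.750. Worst-case = [-47.750 - 2.000, -47.750 + 1.768] = [-49.750, -45.982]. RSS = √0.616325 = 0.785.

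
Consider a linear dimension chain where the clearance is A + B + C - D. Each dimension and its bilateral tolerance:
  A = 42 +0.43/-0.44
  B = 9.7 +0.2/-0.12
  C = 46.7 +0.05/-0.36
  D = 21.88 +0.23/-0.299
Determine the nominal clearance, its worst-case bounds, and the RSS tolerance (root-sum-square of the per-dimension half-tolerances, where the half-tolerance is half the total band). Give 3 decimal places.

Stack each dimension's contribution:
  +A: nom +42.000 → Σnom=42.000; wc +0.430/-0.440 → slack +0.430/-0.440; half-tol=0.435, Σhalf²=0.189225
  +B: nom +9.700 → Σnom=51.700; wc +0.200/-0.120 → slack +0.630/-0.560; half-tol=0.160, Σhalf²=0.214825
  +C: nom +46.700 → Σnom=98.400; wc +0.050/-0.360 → slack +0.680/-0.920; half-tol=0.205, Σhalf²=0.256850
  -D: nom -21.880 → Σnom=76.520; wc +0.299/-0.230 → slack +0.979/-1.150; half-tol=0.265, Σhalf²=0.326810
Nominal = 76.520. Worst-case = [76.520 - 1.150, 76.520 + 0.979] = [75.370, 77.499]. RSS = √0.326810 = 0.572.

nominal=76.520 wc=[75.370,77.499] rss=0.572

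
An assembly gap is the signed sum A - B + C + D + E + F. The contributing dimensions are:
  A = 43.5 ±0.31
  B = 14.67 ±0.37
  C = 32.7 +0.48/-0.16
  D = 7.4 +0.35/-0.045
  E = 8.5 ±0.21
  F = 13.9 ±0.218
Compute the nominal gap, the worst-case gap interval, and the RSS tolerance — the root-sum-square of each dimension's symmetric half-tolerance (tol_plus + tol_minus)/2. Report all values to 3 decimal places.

Stack each dimension's contribution:
  +A: nom +43.500 → Σnom=43.500; wc +0.310/-0.310 → slack +0.310/-0.310; half-tol=0.310, Σhalf²=0.096100
  -B: nom -14.670 → Σnom=28.830; wc +0.370/-0.370 → slack +0.680/-0.680; half-tol=0.370, Σhalf²=0.233000
  +C: nom +32.700 → Σnom=61.530; wc +0.480/-0.160 → slack +1.160/-0.840; half-tol=0.320, Σhalf²=0.335400
  +D: nom +7.400 → Σnom=68.930; wc +0.350/-0.045 → slack +1.510/-0.885; half-tol=0.197, Σhalf²=0.374406
  +E: nom +8.500 → Σnom=77.430; wc +0.210/-0.210 → slack +1.720/-1.095; half-tol=0.210, Σhalf²=0.418506
  +F: nom +13.900 → Σnom=91.330; wc +0.218/-0.218 → slack +1.938/-1.313; half-tol=0.218, Σhalf²=0.466030
Nominal = 91.330. Worst-case = [91.330 - 1.313, 91.330 + 1.938] = [90.017, 93.268]. RSS = √0.466030 = 0.683.

nominal=91.330 wc=[90.017,93.268] rss=0.683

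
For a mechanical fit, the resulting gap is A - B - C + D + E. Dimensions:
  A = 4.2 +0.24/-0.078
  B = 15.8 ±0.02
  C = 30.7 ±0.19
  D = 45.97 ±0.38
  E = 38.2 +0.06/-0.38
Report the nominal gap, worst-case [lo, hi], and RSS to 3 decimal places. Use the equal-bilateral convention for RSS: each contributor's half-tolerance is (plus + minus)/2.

Stack each dimension's contribution:
  +A: nom +4.200 → Σnom=4.200; wc +0.240/-0.078 → slack +0.240/-0.078; half-tol=0.159, Σhalf²=0.025281
  -B: nom -15.800 → Σnom=-11.600; wc +0.020/-0.020 → slack +0.260/-0.098; half-tol=0.020, Σhalf²=0.025681
  -C: nom -30.700 → Σnom=-42.300; wc +0.190/-0.190 → slack +0.450/-0.288; half-tol=0.190, Σhalf²=0.061781
  +D: nom +45.970 → Σnom=3.670; wc +0.380/-0.380 → slack +0.830/-0.668; half-tol=0.380, Σhalf²=0.206181
  +E: nom +38.200 → Σnom=41.870; wc +0.060/-0.380 → slack +0.890/-1.048; half-tol=0.220, Σhalf²=0.254581
Nominal = 41.870. Worst-case = [41.870 - 1.048, 41.870 + 0.890] = [40.822, 42.760]. RSS = √0.254581 = 0.505.

nominal=41.870 wc=[40.822,42.760] rss=0.505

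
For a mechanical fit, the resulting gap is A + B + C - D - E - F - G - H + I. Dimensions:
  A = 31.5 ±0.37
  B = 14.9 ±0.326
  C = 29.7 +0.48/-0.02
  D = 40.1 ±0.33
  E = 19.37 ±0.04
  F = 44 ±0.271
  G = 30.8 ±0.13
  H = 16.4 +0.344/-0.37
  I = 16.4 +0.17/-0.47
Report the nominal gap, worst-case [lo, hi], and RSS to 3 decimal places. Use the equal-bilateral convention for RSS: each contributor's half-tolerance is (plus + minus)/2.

nominal=-58.170 wc=[-60.471,-55.683] rss=0.858

Stack each dimension's contribution:
  +A: nom +31.500 → Σnom=31.500; wc +0.370/-0.370 → slack +0.370/-0.370; half-tol=0.370, Σhalf²=0.136900
  +B: nom +14.900 → Σnom=46.400; wc +0.326/-0.326 → slack +0.696/-0.696; half-tol=0.326, Σhalf²=0.243176
  +C: nom +29.700 → Σnom=76.100; wc +0.480/-0.020 → slack +1.176/-0.716; half-tol=0.250, Σhalf²=0.305676
  -D: nom -40.100 → Σnom=36.000; wc +0.330/-0.330 → slack +1.506/-1.046; half-tol=0.330, Σhalf²=0.414576
  -E: nom -19.370 → Σnom=16.630; wc +0.040/-0.040 → slack +1.546/-1.086; half-tol=0.040, Σhalf²=0.416176
  -F: nom -44.000 → Σnom=-27.370; wc +0.271/-0.271 → slack +1.817/-1.357; half-tol=0.271, Σhalf²=0.489617
  -G: nom -30.800 → Σnom=-58.170; wc +0.130/-0.130 → slack +1.947/-1.487; half-tol=0.130, Σhalf²=0.506517
  -H: nom -16.400 → Σnom=-74.570; wc +0.370/-0.344 → slack +2.317/-1.831; half-tol=0.357, Σhalf²=0.633966
  +I: nom +16.400 → Σnom=-58.170; wc +0.170/-0.470 → slack +2.487/-2.301; half-tol=0.320, Σhalf²=0.736366
Nominal = -58.170. Worst-case = [-58.170 - 2.301, -58.170 + 2.487] = [-60.471, -55.683]. RSS = √0.736366 = 0.858.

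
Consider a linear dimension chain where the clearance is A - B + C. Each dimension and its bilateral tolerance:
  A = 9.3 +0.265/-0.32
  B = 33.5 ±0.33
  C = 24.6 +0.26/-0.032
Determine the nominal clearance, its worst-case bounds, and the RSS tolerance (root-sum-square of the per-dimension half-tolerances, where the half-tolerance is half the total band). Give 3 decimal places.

nominal=0.400 wc=[-0.282,1.255] rss=0.465

Stack each dimension's contribution:
  +A: nom +9.300 → Σnom=9.300; wc +0.265/-0.320 → slack +0.265/-0.320; half-tol=0.292, Σhalf²=0.085556
  -B: nom -33.500 → Σnom=-24.200; wc +0.330/-0.330 → slack +0.595/-0.650; half-tol=0.330, Σhalf²=0.194456
  +C: nom +24.600 → Σnom=0.400; wc +0.260/-0.032 → slack +0.855/-0.682; half-tol=0.146, Σhalf²=0.215772
Nominal = 0.400. Worst-case = [0.400 - 0.682, 0.400 + 0.855] = [-0.282, 1.255]. RSS = √0.215772 = 0.465.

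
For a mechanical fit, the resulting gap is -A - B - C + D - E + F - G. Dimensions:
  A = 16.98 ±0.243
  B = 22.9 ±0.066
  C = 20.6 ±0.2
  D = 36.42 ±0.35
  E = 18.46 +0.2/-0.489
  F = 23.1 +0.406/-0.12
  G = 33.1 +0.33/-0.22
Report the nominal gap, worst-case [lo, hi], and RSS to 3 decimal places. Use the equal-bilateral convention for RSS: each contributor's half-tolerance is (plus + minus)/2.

Stack each dimension's contribution:
  -A: nom -16.980 → Σnom=-16.980; wc +0.243/-0.243 → slack +0.243/-0.243; half-tol=0.243, Σhalf²=0.059049
  -B: nom -22.900 → Σnom=-39.880; wc +0.066/-0.066 → slack +0.309/-0.309; half-tol=0.066, Σhalf²=0.063405
  -C: nom -20.600 → Σnom=-60.480; wc +0.200/-0.200 → slack +0.509/-0.509; half-tol=0.200, Σhalf²=0.103405
  +D: nom +36.420 → Σnom=-24.060; wc +0.350/-0.350 → slack +0.859/-0.859; half-tol=0.350, Σhalf²=0.225905
  -E: nom -18.460 → Σnom=-42.520; wc +0.489/-0.200 → slack +1.348/-1.059; half-tol=0.345, Σhalf²=0.344585
  +F: nom +23.100 → Σnom=-19.420; wc +0.406/-0.120 → slack +1.754/-1.179; half-tol=0.263, Σhalf²=0.413754
  -G: nom -33.100 → Σnom=-52.520; wc +0.220/-0.330 → slack +1.974/-1.509; half-tol=0.275, Σhalf²=0.489379
Nominal = -52.520. Worst-case = [-52.520 - 1.509, -52.520 + 1.974] = [-54.029, -50.546]. RSS = √0.489379 = 0.700.

nominal=-52.520 wc=[-54.029,-50.546] rss=0.700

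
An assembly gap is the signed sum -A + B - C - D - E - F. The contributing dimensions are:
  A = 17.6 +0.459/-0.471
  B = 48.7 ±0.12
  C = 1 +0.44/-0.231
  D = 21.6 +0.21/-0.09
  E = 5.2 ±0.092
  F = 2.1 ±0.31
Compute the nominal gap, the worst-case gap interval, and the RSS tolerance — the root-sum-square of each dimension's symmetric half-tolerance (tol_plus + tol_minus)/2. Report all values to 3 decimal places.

Stack each dimension's contribution:
  -A: nom -17.600 → Σnom=-17.600; wc +0.471/-0.459 → slack +0.471/-0.459; half-tol=0.465, Σhalf²=0.216225
  +B: nom +48.700 → Σnom=31.100; wc +0.120/-0.120 → slack +0.591/-0.579; half-tol=0.120, Σhalf²=0.230625
  -C: nom -1.000 → Σnom=30.100; wc +0.231/-0.440 → slack +0.822/-1.019; half-tol=0.336, Σhalf²=0.343185
  -D: nom -21.600 → Σnom=8.500; wc +0.090/-0.210 → slack +0.912/-1.229; half-tol=0.150, Σhalf²=0.365685
  -E: nom -5.200 → Σnom=3.300; wc +0.092/-0.092 → slack +1.004/-1.321; half-tol=0.092, Σhalf²=0.374149
  -F: nom -2.100 → Σnom=1.200; wc +0.310/-0.310 → slack +1.314/-1.631; half-tol=0.310, Σhalf²=0.470249
Nominal = 1.200. Worst-case = [1.200 - 1.631, 1.200 + 1.314] = [-0.431, 2.514]. RSS = √0.470249 = 0.686.

nominal=1.200 wc=[-0.431,2.514] rss=0.686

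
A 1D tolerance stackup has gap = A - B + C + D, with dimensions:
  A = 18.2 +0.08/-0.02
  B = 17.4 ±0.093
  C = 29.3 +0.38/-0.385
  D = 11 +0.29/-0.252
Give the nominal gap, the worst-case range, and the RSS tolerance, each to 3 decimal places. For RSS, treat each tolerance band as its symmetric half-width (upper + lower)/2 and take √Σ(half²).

Stack each dimension's contribution:
  +A: nom +18.200 → Σnom=18.200; wc +0.080/-0.020 → slack +0.080/-0.020; half-tol=0.050, Σhalf²=0.002500
  -B: nom -17.400 → Σnom=0.800; wc +0.093/-0.093 → slack +0.173/-0.113; half-tol=0.093, Σhalf²=0.011149
  +C: nom +29.300 → Σnom=30.100; wc +0.380/-0.385 → slack +0.553/-0.498; half-tol=0.383, Σhalf²=0.157455
  +D: nom +11.000 → Σnom=41.100; wc +0.290/-0.252 → slack +0.843/-0.750; half-tol=0.271, Σhalf²=0.230896
Nominal = 41.100. Worst-case = [41.100 - 0.750, 41.100 + 0.843] = [40.350, 41.943]. RSS = √0.230896 = 0.481.

nominal=41.100 wc=[40.350,41.943] rss=0.481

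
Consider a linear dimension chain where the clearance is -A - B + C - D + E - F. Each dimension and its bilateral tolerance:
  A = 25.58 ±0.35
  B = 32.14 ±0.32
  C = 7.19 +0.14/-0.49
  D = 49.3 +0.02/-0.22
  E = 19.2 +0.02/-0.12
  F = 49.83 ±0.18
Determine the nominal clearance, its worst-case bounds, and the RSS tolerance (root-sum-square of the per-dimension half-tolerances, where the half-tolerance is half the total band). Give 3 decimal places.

Stack each dimension's contribution:
  -A: nom -25.580 → Σnom=-25.580; wc +0.350/-0.350 → slack +0.350/-0.350; half-tol=0.350, Σhalf²=0.122500
  -B: nom -32.140 → Σnom=-57.720; wc +0.320/-0.320 → slack +0.670/-0.670; half-tol=0.320, Σhalf²=0.224900
  +C: nom +7.190 → Σnom=-50.530; wc +0.140/-0.490 → slack +0.810/-1.160; half-tol=0.315, Σhalf²=0.324125
  -D: nom -49.300 → Σnom=-99.830; wc +0.220/-0.020 → slack +1.030/-1.180; half-tol=0.120, Σhalf²=0.338525
  +E: nom +19.200 → Σnom=-80.630; wc +0.020/-0.120 → slack +1.050/-1.300; half-tol=0.070, Σhalf²=0.343425
  -F: nom -49.830 → Σnom=-130.460; wc +0.180/-0.180 → slack +1.230/-1.480; half-tol=0.180, Σhalf²=0.375825
Nominal = -130.460. Worst-case = [-130.460 - 1.480, -130.460 + 1.230] = [-131.940, -129.230]. RSS = √0.375825 = 0.613.

nominal=-130.460 wc=[-131.940,-129.230] rss=0.613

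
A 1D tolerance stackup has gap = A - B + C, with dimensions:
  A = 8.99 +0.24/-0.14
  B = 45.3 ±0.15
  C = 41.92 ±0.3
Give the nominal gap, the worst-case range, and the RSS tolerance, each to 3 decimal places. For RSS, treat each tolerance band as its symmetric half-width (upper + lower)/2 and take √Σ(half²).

Stack each dimension's contribution:
  +A: nom +8.990 → Σnom=8.990; wc +0.240/-0.140 → slack +0.240/-0.140; half-tol=0.190, Σhalf²=0.036100
  -B: nom -45.300 → Σnom=-36.310; wc +0.150/-0.150 → slack +0.390/-0.290; half-tol=0.150, Σhalf²=0.058600
  +C: nom +41.920 → Σnom=5.610; wc +0.300/-0.300 → slack +0.690/-0.590; half-tol=0.300, Σhalf²=0.148600
Nominal = 5.610. Worst-case = [5.610 - 0.590, 5.610 + 0.690] = [5.020, 6.300]. RSS = √0.148600 = 0.385.

nominal=5.610 wc=[5.020,6.300] rss=0.385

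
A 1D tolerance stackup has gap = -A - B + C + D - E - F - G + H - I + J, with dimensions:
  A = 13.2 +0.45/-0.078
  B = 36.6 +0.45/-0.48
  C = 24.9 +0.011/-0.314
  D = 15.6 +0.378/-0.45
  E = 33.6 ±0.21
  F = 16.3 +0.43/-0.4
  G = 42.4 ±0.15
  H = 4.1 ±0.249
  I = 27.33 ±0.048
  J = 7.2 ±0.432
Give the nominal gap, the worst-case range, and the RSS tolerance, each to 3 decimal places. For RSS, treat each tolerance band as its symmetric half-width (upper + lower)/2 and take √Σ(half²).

nominal=-117.630 wc=[-120.813,-115.194] rss=0.987

Stack each dimension's contribution:
  -A: nom -13.200 → Σnom=-13.200; wc +0.078/-0.450 → slack +0.078/-0.450; half-tol=0.264, Σhalf²=0.069696
  -B: nom -36.600 → Σnom=-49.800; wc +0.480/-0.450 → slack +0.558/-0.900; half-tol=0.465, Σhalf²=0.285921
  +C: nom +24.900 → Σnom=-24.900; wc +0.011/-0.314 → slack +0.569/-1.214; half-tol=0.163, Σhalf²=0.312327
  +D: nom +15.600 → Σnom=-9.300; wc +0.378/-0.450 → slack +0.947/-1.664; half-tol=0.414, Σhalf²=0.483723
  -E: nom -33.600 → Σnom=-42.900; wc +0.210/-0.210 → slack +1.157/-1.874; half-tol=0.210, Σhalf²=0.527823
  -F: nom -16.300 → Σnom=-59.200; wc +0.400/-0.430 → slack +1.557/-2.304; half-tol=0.415, Σhalf²=0.700048
  -G: nom -42.400 → Σnom=-101.600; wc +0.150/-0.150 → slack +1.707/-2.454; half-tol=0.150, Σhalf²=0.722548
  +H: nom +4.100 → Σnom=-97.500; wc +0.249/-0.249 → slack +1.956/-2.703; half-tol=0.249, Σhalf²=0.784549
  -I: nom -27.330 → Σnom=-124.830; wc +0.048/-0.048 → slack +2.004/-2.751; half-tol=0.048, Σhalf²=0.786853
  +J: nom +7.200 → Σnom=-117.630; wc +0.432/-0.432 → slack +2.436/-3.183; half-tol=0.432, Σhalf²=0.973477
Nominal = -117.630. Worst-case = [-117.630 - 3.183, -117.630 + 2.436] = [-120.813, -115.194]. RSS = √0.973477 = 0.987.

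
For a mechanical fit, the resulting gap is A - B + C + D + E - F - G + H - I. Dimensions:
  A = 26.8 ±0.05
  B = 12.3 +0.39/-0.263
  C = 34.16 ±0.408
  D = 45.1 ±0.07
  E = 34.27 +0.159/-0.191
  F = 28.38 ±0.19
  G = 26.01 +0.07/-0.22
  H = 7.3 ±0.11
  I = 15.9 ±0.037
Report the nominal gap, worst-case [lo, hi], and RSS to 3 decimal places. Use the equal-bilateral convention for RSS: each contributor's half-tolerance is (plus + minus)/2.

Stack each dimension's contribution:
  +A: nom +26.800 → Σnom=26.800; wc +0.050/-0.050 → slack +0.050/-0.050; half-tol=0.050, Σhalf²=0.002500
  -B: nom -12.300 → Σnom=14.500; wc +0.263/-0.390 → slack +0.313/-0.440; half-tol=0.327, Σhalf²=0.109102
  +C: nom +34.160 → Σnom=48.660; wc +0.408/-0.408 → slack +0.721/-0.848; half-tol=0.408, Σhalf²=0.275566
  +D: nom +45.100 → Σnom=93.760; wc +0.070/-0.070 → slack +0.791/-0.918; half-tol=0.070, Σhalf²=0.280466
  +E: nom +34.270 → Σnom=128.030; wc +0.159/-0.191 → slack +0.950/-1.109; half-tol=0.175, Σhalf²=0.311091
  -F: nom -28.380 → Σnom=99.650; wc +0.190/-0.190 → slack +1.140/-1.299; half-tol=0.190, Σhalf²=0.347191
  -G: nom -26.010 → Σnom=73.640; wc +0.220/-0.070 → slack +1.360/-1.369; half-tol=0.145, Σhalf²=0.368216
  +H: nom +7.300 → Σnom=80.940; wc +0.110/-0.110 → slack +1.470/-1.479; half-tol=0.110, Σhalf²=0.380316
  -I: nom -15.900 → Σnom=65.040; wc +0.037/-0.037 → slack +1.507/-1.516; half-tol=0.037, Σhalf²=0.381685
Nominal = 65.040. Worst-case = [65.040 - 1.516, 65.040 + 1.507] = [63.524, 66.547]. RSS = √0.381685 = 0.618.

nominal=65.040 wc=[63.524,66.547] rss=0.618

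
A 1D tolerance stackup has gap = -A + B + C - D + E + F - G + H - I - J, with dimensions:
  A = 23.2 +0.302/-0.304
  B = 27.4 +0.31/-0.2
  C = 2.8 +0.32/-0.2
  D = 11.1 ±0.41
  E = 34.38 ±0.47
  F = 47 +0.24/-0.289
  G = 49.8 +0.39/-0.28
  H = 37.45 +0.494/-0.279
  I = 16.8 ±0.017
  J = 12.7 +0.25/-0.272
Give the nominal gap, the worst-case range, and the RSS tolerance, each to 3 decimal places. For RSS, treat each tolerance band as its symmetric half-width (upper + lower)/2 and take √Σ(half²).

Stack each dimension's contribution:
  -A: nom -23.200 → Σnom=-23.200; wc +0.304/-0.302 → slack +0.304/-0.302; half-tol=0.303, Σhalf²=0.091809
  +B: nom +27.400 → Σnom=4.200; wc +0.310/-0.200 → slack +0.614/-0.502; half-tol=0.255, Σhalf²=0.156834
  +C: nom +2.800 → Σnom=7.000; wc +0.320/-0.200 → slack +0.934/-0.702; half-tol=0.260, Σhalf²=0.224434
  -D: nom -11.100 → Σnom=-4.100; wc +0.410/-0.410 → slack +1.344/-1.112; half-tol=0.410, Σhalf²=0.392534
  +E: nom +34.380 → Σnom=30.280; wc +0.470/-0.470 → slack +1.814/-1.582; half-tol=0.470, Σhalf²=0.613434
  +F: nom +47.000 → Σnom=77.280; wc +0.240/-0.289 → slack +2.054/-1.871; half-tol=0.264, Σhalf²=0.683394
  -G: nom -49.800 → Σnom=27.480; wc +0.280/-0.390 → slack +2.334/-2.261; half-tol=0.335, Σhalf²=0.795619
  +H: nom +37.450 → Σnom=64.930; wc +0.494/-0.279 → slack +2.828/-2.540; half-tol=0.387, Σhalf²=0.945002
  -I: nom -16.800 → Σnom=48.130; wc +0.017/-0.017 → slack +2.845/-2.557; half-tol=0.017, Σhalf²=0.945291
  -J: nom -12.700 → Σnom=35.430; wc +0.272/-0.250 → slack +3.117/-2.807; half-tol=0.261, Σhalf²=1.013412
Nominal = 35.430. Worst-case = [35.430 - 2.807, 35.430 + 3.117] = [32.623, 38.547]. RSS = √1.013412 = 1.007.

nominal=35.430 wc=[32.623,38.547] rss=1.007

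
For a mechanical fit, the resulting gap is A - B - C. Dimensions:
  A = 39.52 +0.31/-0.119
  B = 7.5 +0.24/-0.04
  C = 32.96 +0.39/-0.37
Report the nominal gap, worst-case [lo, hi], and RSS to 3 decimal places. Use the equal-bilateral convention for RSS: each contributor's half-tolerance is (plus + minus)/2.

nominal=-0.940 wc=[-1.689,-0.220] rss=0.458

Stack each dimension's contribution:
  +A: nom +39.520 → Σnom=39.520; wc +0.310/-0.119 → slack +0.310/-0.119; half-tol=0.214, Σhalf²=0.046010
  -B: nom -7.500 → Σnom=32.020; wc +0.040/-0.240 → slack +0.350/-0.359; half-tol=0.140, Σhalf²=0.065610
  -C: nom -32.960 → Σnom=-0.940; wc +0.370/-0.390 → slack +0.720/-0.749; half-tol=0.380, Σhalf²=0.210010
Nominal = -0.940. Worst-case = [-0.940 - 0.749, -0.940 + 0.720] = [-1.689, -0.220]. RSS = √0.210010 = 0.458.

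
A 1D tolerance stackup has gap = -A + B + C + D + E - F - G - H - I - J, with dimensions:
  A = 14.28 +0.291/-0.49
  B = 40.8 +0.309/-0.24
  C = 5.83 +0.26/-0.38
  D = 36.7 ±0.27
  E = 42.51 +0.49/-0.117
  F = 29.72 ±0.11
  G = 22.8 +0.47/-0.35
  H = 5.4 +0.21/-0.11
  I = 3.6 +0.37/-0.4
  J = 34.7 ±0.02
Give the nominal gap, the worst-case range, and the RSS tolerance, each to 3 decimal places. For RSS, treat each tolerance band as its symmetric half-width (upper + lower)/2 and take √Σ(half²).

Stack each dimension's contribution:
  -A: nom -14.280 → Σnom=-14.280; wc +0.490/-0.291 → slack +0.490/-0.291; half-tol=0.390, Σhalf²=0.152490
  +B: nom +40.800 → Σnom=26.520; wc +0.309/-0.240 → slack +0.799/-0.531; half-tol=0.274, Σhalf²=0.227840
  +C: nom +5.830 → Σnom=32.350; wc +0.260/-0.380 → slack +1.059/-0.911; half-tol=0.320, Σhalf²=0.330240
  +D: nom +36.700 → Σnom=69.050; wc +0.270/-0.270 → slack +1.329/-1.181; half-tol=0.270, Σhalf²=0.403140
  +E: nom +42.510 → Σnom=111.560; wc +0.490/-0.117 → slack +1.819/-1.298; half-tol=0.303, Σhalf²=0.495253
  -F: nom -29.720 → Σnom=81.840; wc +0.110/-0.110 → slack +1.929/-1.408; half-tol=0.110, Σhalf²=0.507353
  -G: nom -22.800 → Σnom=59.040; wc +0.350/-0.470 → slack +2.279/-1.878; half-tol=0.410, Σhalf²=0.675453
  -H: nom -5.400 → Σnom=53.640; wc +0.110/-0.210 → slack +2.389/-2.088; half-tol=0.160, Σhalf²=0.701053
  -I: nom -3.600 → Σnom=50.040; wc +0.400/-0.370 → slack +2.789/-2.458; half-tol=0.385, Σhalf²=0.849278
  -J: nom -34.700 → Σnom=15.340; wc +0.020/-0.020 → slack +2.809/-2.478; half-tol=0.020, Σhalf²=0.849678
Nominal = 15.340. Worst-case = [15.340 - 2.478, 15.340 + 2.809] = [12.862, 18.149]. RSS = √0.849678 = 0.922.

nominal=15.340 wc=[12.862,18.149] rss=0.922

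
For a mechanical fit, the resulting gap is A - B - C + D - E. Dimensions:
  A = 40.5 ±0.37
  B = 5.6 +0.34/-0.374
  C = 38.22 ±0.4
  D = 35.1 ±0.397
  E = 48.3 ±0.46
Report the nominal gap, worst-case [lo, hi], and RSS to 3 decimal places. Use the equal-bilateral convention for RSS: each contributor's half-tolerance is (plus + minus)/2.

Stack each dimension's contribution:
  +A: nom +40.500 → Σnom=40.500; wc +0.370/-0.370 → slack +0.370/-0.370; half-tol=0.370, Σhalf²=0.136900
  -B: nom -5.600 → Σnom=34.900; wc +0.374/-0.340 → slack +0.744/-0.710; half-tol=0.357, Σhalf²=0.264349
  -C: nom -38.220 → Σnom=-3.320; wc +0.400/-0.400 → slack +1.144/-1.110; half-tol=0.400, Σhalf²=0.424349
  +D: nom +35.100 → Σnom=31.780; wc +0.397/-0.397 → slack +1.541/-1.507; half-tol=0.397, Σhalf²=0.581958
  -E: nom -48.300 → Σnom=-16.520; wc +0.460/-0.460 → slack +2.001/-1.967; half-tol=0.460, Σhalf²=0.793558
Nominal = -16.520. Worst-case = [-16.520 - 1.967, -16.520 + 2.001] = [-18.487, -14.519]. RSS = √0.793558 = 0.891.

nominal=-16.520 wc=[-18.487,-14.519] rss=0.891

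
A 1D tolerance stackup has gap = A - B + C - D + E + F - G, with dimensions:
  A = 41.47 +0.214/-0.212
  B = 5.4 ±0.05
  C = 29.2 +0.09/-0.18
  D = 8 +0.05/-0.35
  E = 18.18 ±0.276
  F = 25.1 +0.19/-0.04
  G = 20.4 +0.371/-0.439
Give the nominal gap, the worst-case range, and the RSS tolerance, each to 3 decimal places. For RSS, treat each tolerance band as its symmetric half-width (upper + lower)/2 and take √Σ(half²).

Stack each dimension's contribution:
  +A: nom +41.470 → Σnom=41.470; wc +0.214/-0.212 → slack +0.214/-0.212; half-tol=0.213, Σhalf²=0.045369
  -B: nom -5.400 → Σnom=36.070; wc +0.050/-0.050 → slack +0.264/-0.262; half-tol=0.050, Σhalf²=0.047869
  +C: nom +29.200 → Σnom=65.270; wc +0.090/-0.180 → slack +0.354/-0.442; half-tol=0.135, Σhalf²=0.066094
  -D: nom -8.000 → Σnom=57.270; wc +0.350/-0.050 → slack +0.704/-0.492; half-tol=0.200, Σhalf²=0.106094
  +E: nom +18.180 → Σnom=75.450; wc +0.276/-0.276 → slack +0.980/-0.768; half-tol=0.276, Σhalf²=0.182270
  +F: nom +25.100 → Σnom=100.550; wc +0.190/-0.040 → slack +1.170/-0.808; half-tol=0.115, Σhalf²=0.195495
  -G: nom -20.400 → Σnom=80.150; wc +0.439/-0.371 → slack +1.609/-1.179; half-tol=0.405, Σhalf²=0.359520
Nominal = 80.150. Worst-case = [80.150 - 1.179, 80.150 + 1.609] = [78.971, 81.759]. RSS = √0.359520 = 0.600.

nominal=80.150 wc=[78.971,81.759] rss=0.600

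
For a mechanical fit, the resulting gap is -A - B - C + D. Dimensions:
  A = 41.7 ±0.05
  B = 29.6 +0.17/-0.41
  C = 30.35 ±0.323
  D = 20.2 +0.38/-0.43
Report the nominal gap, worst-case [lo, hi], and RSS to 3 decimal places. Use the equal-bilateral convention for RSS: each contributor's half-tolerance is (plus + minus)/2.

Stack each dimension's contribution:
  -A: nom -41.700 → Σnom=-41.700; wc +0.050/-0.050 → slack +0.050/-0.050; half-tol=0.050, Σhalf²=0.002500
  -B: nom -29.600 → Σnom=-71.300; wc +0.410/-0.170 → slack +0.460/-0.220; half-tol=0.290, Σhalf²=0.086600
  -C: nom -30.350 → Σnom=-101.650; wc +0.323/-0.323 → slack +0.783/-0.543; half-tol=0.323, Σhalf²=0.190929
  +D: nom +20.200 → Σnom=-81.450; wc +0.380/-0.430 → slack +1.163/-0.973; half-tol=0.405, Σhalf²=0.354954
Nominal = -81.450. Worst-case = [-81.450 - 0.973, -81.450 + 1.163] = [-82.423, -80.287]. RSS = √0.354954 = 0.596.

nominal=-81.450 wc=[-82.423,-80.287] rss=0.596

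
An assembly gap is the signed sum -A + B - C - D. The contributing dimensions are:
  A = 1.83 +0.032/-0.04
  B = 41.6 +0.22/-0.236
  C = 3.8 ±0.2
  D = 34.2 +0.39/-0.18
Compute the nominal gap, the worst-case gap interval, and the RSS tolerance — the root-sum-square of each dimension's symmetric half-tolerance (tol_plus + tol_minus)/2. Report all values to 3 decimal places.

nominal=1.770 wc=[0.912,2.410] rss=0.418

Stack each dimension's contribution:
  -A: nom -1.830 → Σnom=-1.830; wc +0.040/-0.032 → slack +0.040/-0.032; half-tol=0.036, Σhalf²=0.001296
  +B: nom +41.600 → Σnom=39.770; wc +0.220/-0.236 → slack +0.260/-0.268; half-tol=0.228, Σhalf²=0.053280
  -C: nom -3.800 → Σnom=35.970; wc +0.200/-0.200 → slack +0.460/-0.468; half-tol=0.200, Σhalf²=0.093280
  -D: nom -34.200 → Σnom=1.770; wc +0.180/-0.390 → slack +0.640/-0.858; half-tol=0.285, Σhalf²=0.174505
Nominal = 1.770. Worst-case = [1.770 - 0.858, 1.770 + 0.640] = [0.912, 2.410]. RSS = √0.174505 = 0.418.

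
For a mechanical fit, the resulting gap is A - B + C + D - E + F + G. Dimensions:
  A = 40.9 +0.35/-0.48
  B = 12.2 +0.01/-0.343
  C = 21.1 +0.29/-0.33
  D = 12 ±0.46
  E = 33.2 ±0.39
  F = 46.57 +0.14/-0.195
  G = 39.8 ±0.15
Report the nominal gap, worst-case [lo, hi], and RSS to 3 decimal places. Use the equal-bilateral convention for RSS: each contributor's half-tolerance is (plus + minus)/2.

Stack each dimension's contribution:
  +A: nom +40.900 → Σnom=40.900; wc +0.350/-0.480 → slack +0.350/-0.480; half-tol=0.415, Σhalf²=0.172225
  -B: nom -12.200 → Σnom=28.700; wc +0.343/-0.010 → slack +0.693/-0.490; half-tol=0.177, Σhalf²=0.203377
  +C: nom +21.100 → Σnom=49.800; wc +0.290/-0.330 → slack +0.983/-0.820; half-tol=0.310, Σhalf²=0.299477
  +D: nom +12.000 → Σnom=61.800; wc +0.460/-0.460 → slack +1.443/-1.280; half-tol=0.460, Σhalf²=0.511077
  -E: nom -33.200 → Σnom=28.600; wc +0.390/-0.390 → slack +1.833/-1.670; half-tol=0.390, Σhalf²=0.663177
  +F: nom +46.570 → Σnom=75.170; wc +0.140/-0.195 → slack +1.973/-1.865; half-tol=0.168, Σhalf²=0.691234
  +G: nom +39.800 → Σnom=114.970; wc +0.150/-0.150 → slack +2.123/-2.015; half-tol=0.150, Σhalf²=0.713734
Nominal = 114.970. Worst-case = [114.970 - 2.015, 114.970 + 2.123] = [112.955, 117.093]. RSS = √0.713734 = 0.845.

nominal=114.970 wc=[112.955,117.093] rss=0.845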